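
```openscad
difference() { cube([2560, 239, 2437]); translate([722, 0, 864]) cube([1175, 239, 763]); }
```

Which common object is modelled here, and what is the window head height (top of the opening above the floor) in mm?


A wall with a window opening. The window head height is 1627 mm.

A wall with a rectangular opening subtracted — a window. Sill at z = 864, opening 763 mm tall, so the head is at 864 + 763 = 1627 mm.


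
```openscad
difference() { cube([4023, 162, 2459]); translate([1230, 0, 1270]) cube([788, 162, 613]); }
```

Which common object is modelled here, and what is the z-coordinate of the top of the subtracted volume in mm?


A wall with a window opening. The window head height is 1883 mm.

A wall with a rectangular opening subtracted — a window. Sill at z = 1270, opening 613 mm tall, so the head is at 1270 + 613 = 1883 mm.


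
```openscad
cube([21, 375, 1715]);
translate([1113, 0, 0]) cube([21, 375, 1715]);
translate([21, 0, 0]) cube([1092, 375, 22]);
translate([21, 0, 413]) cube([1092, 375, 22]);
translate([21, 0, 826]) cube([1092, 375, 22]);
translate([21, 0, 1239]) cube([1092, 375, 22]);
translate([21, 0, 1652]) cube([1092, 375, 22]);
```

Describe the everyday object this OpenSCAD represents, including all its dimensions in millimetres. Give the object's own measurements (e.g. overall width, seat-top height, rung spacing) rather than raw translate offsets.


An open bookshelf. Two side panels, each 21 mm thick, 375 mm deep and 1715 mm tall, stand 1134 mm apart (outside-to-outside). Between them sit 5 shelves, each 22 mm thick and 375 mm deep, spanning the full gap between the sides. The bottom shelf rests on the floor (its underside at z = 0) and the clear gap between one shelf's top and the next shelf's underside is 391 mm.


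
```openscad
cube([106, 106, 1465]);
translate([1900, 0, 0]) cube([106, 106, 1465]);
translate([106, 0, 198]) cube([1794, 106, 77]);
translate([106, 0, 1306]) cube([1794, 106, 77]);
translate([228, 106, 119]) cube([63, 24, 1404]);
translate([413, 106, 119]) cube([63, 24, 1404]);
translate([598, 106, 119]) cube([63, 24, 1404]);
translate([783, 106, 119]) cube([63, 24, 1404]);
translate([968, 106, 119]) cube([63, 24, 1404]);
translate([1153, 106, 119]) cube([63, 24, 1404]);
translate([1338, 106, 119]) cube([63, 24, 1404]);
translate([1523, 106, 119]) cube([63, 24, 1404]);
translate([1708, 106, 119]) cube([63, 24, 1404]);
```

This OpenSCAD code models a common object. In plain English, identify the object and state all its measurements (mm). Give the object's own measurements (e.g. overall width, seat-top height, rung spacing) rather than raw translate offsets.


A fence section. Two 106×106 mm posts, 1465 mm tall, stand on the floor with a clear span of 1794 mm between their inner faces. Two horizontal rails of 106×77 mm section span the gap between the posts with their undersides at z = 198 mm and z = 1306 mm, flush with the posts' −y face. 9 pickets, each 63 mm wide, 24 mm thick and 1404 mm tall, are fixed to the +y face of the rails with their bottoms at z = 119 mm, spaced across the span with a 122 mm gap after the −x post and between neighbouring pickets, with 129 mm left before the +x post.


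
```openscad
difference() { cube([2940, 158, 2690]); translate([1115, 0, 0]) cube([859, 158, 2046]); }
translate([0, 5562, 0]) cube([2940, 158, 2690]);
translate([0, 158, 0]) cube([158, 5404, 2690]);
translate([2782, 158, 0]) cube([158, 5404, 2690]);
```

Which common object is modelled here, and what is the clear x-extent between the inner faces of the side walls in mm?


A single room. The interior width is 2624 mm.

Four walls enclosing a rectangle with a door in the front wall — a room. Outside width 2940 minus two 158 mm walls gives 2624 mm.


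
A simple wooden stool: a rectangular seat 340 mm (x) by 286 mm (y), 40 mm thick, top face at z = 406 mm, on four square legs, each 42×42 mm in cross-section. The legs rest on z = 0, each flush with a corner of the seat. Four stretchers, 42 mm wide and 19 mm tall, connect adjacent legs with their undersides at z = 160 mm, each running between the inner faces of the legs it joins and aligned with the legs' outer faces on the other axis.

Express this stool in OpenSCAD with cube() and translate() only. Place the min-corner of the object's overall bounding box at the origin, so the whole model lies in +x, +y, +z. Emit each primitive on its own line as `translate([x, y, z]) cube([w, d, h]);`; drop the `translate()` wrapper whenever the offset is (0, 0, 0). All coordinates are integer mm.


// leg_h = 406 - 40 = 366
// stretcher span = 340 - 2*42 = 256
translate([0, 0, 366]) cube([340, 286, 40]);
cube([42, 42, 366]);
translate([298, 0, 0]) cube([42, 42, 366]);
translate([0, 244, 0]) cube([42, 42, 366]);
translate([298, 244, 0]) cube([42, 42, 366]);
translate([42, 0, 160]) cube([256, 42, 19]);
translate([42, 244, 160]) cube([256, 42, 19]);
translate([0, 42, 160]) cube([42, 202, 19]);
translate([298, 42, 160]) cube([42, 202, 19]);


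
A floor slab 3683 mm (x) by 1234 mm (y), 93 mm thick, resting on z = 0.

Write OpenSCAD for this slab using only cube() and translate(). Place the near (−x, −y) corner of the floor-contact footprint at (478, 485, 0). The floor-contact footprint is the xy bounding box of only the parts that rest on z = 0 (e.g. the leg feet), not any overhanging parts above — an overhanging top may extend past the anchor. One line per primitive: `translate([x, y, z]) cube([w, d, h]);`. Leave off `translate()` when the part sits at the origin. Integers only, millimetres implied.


translate([478, 485, 0]) cube([3683, 1234, 93]);


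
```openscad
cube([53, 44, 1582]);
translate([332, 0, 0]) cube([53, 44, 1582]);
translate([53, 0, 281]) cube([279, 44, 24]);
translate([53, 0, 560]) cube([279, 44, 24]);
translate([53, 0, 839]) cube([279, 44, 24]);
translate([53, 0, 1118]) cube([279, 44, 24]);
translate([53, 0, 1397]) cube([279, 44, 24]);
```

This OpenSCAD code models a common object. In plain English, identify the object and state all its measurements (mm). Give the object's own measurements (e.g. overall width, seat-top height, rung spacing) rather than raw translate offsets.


A straight ladder. Two 53×44 mm vertical rails, 1582 mm tall, stand 385 mm apart (outside-to-outside) with their front faces coplanar on the −y side. 5 rungs, each 44 mm deep and 24 mm tall, span between the inner faces of the rails, front faces flush with the rails. The lowest rung's underside is at z = 281 mm and rungs are spaced 279 mm apart (underside to underside).


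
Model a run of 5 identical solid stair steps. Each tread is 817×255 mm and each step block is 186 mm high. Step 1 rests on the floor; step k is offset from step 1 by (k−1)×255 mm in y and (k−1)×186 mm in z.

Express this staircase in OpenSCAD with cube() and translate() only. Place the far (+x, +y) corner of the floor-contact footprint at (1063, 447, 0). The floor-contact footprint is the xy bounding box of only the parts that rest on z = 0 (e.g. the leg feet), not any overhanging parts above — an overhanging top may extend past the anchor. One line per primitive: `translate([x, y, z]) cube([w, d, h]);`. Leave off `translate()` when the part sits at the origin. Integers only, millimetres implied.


translate([246, 192, 0]) cube([817, 255, 186]);
translate([246, 447, 186]) cube([817, 255, 186]);
translate([246, 702, 372]) cube([817, 255, 186]);
translate([246, 957, 558]) cube([817, 255, 186]);
translate([246, 1212, 744]) cube([817, 255, 186]);


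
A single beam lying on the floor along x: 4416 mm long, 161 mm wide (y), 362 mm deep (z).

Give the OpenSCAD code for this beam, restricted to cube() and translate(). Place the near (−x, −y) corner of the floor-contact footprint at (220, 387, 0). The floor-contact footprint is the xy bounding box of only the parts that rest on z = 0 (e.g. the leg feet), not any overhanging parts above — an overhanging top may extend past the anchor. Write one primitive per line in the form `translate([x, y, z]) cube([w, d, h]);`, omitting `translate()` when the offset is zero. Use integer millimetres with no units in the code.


translate([220, 387, 0]) cube([4416, 161, 362]);


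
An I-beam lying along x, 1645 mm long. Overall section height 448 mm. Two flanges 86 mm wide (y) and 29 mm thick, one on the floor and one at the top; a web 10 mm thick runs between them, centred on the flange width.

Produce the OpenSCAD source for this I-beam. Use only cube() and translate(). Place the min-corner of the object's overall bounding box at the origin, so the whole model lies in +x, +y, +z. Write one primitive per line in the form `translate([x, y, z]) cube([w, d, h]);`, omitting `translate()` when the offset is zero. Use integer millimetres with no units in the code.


cube([1645, 86, 29]);
translate([0, 38, 29]) cube([1645, 10, 390]);
translate([0, 0, 419]) cube([1645, 86, 29]);


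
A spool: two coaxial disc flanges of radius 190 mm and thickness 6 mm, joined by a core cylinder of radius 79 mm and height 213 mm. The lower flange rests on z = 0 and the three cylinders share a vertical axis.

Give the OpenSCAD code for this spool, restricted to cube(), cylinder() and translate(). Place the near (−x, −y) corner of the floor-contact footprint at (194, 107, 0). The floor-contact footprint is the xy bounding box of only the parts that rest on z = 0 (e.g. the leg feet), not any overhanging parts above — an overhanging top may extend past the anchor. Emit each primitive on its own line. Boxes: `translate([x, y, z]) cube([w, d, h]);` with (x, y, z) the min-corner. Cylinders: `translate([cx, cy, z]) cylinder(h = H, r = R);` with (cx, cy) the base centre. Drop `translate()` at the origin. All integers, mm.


translate([384, 297, 0]) cylinder(h = 6, r = 190);
translate([384, 297, 6]) cylinder(h = 213, r = 79);
translate([384, 297, 219]) cylinder(h = 6, r = 190);


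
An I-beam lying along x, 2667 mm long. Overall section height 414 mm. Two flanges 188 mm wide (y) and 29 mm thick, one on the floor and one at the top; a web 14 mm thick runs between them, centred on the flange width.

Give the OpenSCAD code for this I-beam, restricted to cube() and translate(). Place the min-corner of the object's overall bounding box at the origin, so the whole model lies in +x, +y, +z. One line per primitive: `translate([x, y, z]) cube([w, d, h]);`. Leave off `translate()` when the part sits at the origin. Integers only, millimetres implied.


cube([2667, 188, 29]);
translate([0, 87, 29]) cube([2667, 14, 356]);
translate([0, 0, 385]) cube([2667, 188, 29]);


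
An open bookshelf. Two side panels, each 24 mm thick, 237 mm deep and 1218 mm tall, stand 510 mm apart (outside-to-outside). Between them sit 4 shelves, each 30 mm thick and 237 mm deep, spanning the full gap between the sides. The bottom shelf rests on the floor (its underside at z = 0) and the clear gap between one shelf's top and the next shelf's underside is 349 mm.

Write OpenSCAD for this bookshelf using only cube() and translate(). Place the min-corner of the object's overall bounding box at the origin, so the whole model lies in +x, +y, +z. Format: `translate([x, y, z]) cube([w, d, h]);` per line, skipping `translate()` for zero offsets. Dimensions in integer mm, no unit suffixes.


cube([24, 237, 1218]);
translate([486, 0, 0]) cube([24, 237, 1218]);
translate([24, 0, 0]) cube([462, 237, 30]);
translate([24, 0, 379]) cube([462, 237, 30]);
translate([24, 0, 758]) cube([462, 237, 30]);
translate([24, 0, 1137]) cube([462, 237, 30]);


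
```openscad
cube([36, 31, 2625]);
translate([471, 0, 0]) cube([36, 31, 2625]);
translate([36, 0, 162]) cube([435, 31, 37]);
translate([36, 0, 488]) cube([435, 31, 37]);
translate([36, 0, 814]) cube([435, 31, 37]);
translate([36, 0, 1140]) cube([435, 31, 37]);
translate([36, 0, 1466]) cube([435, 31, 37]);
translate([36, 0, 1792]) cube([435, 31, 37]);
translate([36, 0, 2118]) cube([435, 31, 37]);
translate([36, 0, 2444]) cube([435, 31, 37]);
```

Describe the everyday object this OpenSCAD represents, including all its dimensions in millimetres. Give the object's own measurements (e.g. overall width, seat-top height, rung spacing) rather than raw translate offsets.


A straight ladder. Two 36×31 mm vertical rails, 2625 mm tall, stand 507 mm apart (outside-to-outside) with their front faces coplanar on the −y side. 8 rungs, each 31 mm deep and 37 mm tall, span between the inner faces of the rails, front faces flush with the rails. The lowest rung's underside is at z = 162 mm and rungs are spaced 326 mm apart (underside to underside).


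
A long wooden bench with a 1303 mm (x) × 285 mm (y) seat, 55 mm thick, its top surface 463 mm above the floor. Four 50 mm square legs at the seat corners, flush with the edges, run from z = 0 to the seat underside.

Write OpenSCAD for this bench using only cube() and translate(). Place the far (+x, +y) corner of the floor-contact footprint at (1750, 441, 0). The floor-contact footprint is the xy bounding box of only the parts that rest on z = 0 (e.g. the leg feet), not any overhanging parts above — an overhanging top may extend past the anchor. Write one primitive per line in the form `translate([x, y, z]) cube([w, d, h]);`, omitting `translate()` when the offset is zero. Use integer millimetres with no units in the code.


// leg_h = 463 − 55 = 408
translate([447, 156, 408]) cube([1303, 285, 55]);
translate([447, 156, 0]) cube([50, 50, 408]);
translate([447, 391, 0]) cube([50, 50, 408]);
translate([1700, 156, 0]) cube([50, 50, 408]);
translate([1700, 391, 0]) cube([50, 50, 408]);


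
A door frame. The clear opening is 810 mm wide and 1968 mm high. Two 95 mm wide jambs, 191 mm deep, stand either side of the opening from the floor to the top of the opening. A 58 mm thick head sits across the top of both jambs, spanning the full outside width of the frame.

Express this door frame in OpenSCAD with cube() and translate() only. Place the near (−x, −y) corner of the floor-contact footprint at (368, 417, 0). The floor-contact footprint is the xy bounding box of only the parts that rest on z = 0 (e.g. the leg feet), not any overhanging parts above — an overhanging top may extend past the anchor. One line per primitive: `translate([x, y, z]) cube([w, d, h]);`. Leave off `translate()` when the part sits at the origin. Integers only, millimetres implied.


translate([368, 417, 0]) cube([95, 191, 1968]);
translate([1273, 417, 0]) cube([95, 191, 1968]);
translate([368, 417, 1968]) cube([1000, 191, 58]);


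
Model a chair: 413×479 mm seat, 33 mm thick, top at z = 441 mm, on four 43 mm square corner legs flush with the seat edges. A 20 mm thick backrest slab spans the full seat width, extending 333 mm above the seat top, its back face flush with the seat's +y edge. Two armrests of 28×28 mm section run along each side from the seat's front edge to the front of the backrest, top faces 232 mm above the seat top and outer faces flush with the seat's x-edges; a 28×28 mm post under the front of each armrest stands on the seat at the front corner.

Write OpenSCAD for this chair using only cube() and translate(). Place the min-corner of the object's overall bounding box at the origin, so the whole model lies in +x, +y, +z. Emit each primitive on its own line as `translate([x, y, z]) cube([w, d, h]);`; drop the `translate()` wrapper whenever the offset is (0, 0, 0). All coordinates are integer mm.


translate([0, 0, 408]) cube([413, 479, 33]);
cube([43, 43, 408]);
translate([370, 0, 0]) cube([43, 43, 408]);
translate([0, 436, 0]) cube([43, 43, 408]);
translate([370, 436, 0]) cube([43, 43, 408]);
translate([0, 459, 441]) cube([413, 20, 333]);
translate([0, 0, 645]) cube([28, 459, 28]);
translate([385, 0, 645]) cube([28, 459, 28]);
translate([0, 0, 441]) cube([28, 28, 204]);
translate([385, 0, 441]) cube([28, 28, 204]);


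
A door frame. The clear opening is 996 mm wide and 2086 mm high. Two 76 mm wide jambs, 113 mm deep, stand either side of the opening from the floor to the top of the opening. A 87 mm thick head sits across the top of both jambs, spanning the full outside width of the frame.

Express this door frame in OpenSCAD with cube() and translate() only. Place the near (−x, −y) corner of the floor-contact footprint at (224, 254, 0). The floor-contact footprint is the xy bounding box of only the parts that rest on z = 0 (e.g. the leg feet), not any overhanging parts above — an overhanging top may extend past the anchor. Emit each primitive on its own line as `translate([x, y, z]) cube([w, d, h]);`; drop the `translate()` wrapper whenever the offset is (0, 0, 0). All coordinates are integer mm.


translate([224, 254, 0]) cube([76, 113, 2086]);
translate([1296, 254, 0]) cube([76, 113, 2086]);
translate([224, 254, 2086]) cube([1148, 113, 87]);


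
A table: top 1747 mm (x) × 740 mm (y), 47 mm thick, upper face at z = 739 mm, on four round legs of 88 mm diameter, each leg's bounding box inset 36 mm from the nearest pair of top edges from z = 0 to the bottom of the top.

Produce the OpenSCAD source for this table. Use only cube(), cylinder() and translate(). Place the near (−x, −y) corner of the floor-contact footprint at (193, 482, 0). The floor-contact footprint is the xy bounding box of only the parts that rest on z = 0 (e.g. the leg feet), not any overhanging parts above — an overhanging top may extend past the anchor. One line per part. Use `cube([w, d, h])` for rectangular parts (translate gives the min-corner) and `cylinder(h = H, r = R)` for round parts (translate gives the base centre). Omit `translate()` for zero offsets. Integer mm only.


translate([157, 446, 692]) cube([1747, 740, 47]);
translate([237, 526, 0]) cylinder(h = 692, r = 44);
translate([1824, 526, 0]) cylinder(h = 692, r = 44);
translate([237, 1106, 0]) cylinder(h = 692, r = 44);
translate([1824, 1106, 0]) cylinder(h = 692, r = 44);


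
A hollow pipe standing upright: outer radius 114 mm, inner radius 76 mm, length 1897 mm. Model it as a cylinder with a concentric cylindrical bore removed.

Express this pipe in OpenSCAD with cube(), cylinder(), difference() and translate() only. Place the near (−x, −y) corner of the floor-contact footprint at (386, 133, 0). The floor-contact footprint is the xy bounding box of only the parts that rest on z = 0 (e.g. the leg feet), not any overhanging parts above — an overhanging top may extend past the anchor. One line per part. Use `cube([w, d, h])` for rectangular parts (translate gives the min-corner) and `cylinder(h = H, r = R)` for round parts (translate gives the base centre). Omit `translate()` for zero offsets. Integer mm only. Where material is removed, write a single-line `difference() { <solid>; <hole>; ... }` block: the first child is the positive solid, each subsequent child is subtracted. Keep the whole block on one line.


difference() { translate([500, 247, 0]) cylinder(h = 1897, r = 114); translate([500, 247, 0]) cylinder(h = 1897, r = 76); }


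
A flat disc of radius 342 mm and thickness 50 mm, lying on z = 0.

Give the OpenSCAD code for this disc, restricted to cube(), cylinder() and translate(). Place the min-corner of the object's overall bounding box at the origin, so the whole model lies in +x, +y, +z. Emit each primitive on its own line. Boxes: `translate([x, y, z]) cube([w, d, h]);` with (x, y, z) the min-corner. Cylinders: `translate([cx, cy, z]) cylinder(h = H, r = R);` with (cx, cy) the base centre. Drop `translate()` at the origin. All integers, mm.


translate([342, 342, 0]) cylinder(h = 50, r = 342);


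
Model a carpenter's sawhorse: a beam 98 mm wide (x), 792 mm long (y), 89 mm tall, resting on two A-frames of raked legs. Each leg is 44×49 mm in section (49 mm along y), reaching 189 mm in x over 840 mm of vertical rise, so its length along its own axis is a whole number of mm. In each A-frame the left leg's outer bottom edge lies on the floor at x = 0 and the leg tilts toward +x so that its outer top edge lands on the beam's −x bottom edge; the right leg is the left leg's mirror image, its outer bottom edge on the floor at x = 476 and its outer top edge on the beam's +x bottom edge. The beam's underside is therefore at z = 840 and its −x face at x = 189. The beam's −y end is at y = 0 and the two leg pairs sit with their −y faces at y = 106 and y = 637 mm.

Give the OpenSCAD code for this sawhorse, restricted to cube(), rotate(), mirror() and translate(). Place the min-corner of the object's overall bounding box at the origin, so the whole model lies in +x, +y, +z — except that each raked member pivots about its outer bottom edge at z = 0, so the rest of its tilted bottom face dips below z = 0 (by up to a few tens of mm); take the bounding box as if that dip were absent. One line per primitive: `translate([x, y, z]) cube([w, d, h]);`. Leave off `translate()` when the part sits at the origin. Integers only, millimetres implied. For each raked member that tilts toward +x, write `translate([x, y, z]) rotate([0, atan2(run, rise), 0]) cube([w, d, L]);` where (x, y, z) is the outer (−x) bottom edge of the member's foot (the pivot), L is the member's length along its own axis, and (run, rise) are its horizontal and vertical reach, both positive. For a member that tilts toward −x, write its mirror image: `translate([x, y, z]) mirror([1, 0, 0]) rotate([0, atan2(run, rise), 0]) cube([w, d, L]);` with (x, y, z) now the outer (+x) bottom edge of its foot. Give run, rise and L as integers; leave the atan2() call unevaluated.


// leg length = √(189² + 840²) = 861
// right-leg outer foot x = 2·189 + 98 = 476
// beam min-corner = (189, 0, 840)
translate([189, 0, 840]) cube([98, 792, 89]);
translate([0, 106, 0]) rotate([0, atan2(189, 840), 0]) cube([44, 49, 861]);
translate([476, 106, 0]) mirror([1, 0, 0]) rotate([0, atan2(189, 840), 0]) cube([44, 49, 861]);
translate([0, 637, 0]) rotate([0, atan2(189, 840), 0]) cube([44, 49, 861]);
translate([476, 637, 0]) mirror([1, 0, 0]) rotate([0, atan2(189, 840), 0]) cube([44, 49, 861]);


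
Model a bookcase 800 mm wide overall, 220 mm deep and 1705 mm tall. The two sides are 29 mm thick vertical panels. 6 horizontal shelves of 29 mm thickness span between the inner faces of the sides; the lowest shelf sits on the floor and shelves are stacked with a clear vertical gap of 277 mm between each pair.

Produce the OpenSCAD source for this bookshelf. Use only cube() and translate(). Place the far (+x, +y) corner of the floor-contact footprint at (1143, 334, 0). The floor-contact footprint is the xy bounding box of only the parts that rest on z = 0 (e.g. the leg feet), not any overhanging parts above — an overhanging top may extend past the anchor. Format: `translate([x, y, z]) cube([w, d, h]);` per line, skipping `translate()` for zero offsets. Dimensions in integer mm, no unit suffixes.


translate([343, 114, 0]) cube([29, 220, 1705]);
translate([1114, 114, 0]) cube([29, 220, 1705]);
translate([372, 114, 0]) cube([742, 220, 29]);
translate([372, 114, 306]) cube([742, 220, 29]);
translate([372, 114, 612]) cube([742, 220, 29]);
translate([372, 114, 918]) cube([742, 220, 29]);
translate([372, 114, 1224]) cube([742, 220, 29]);
translate([372, 114, 1530]) cube([742, 220, 29]);


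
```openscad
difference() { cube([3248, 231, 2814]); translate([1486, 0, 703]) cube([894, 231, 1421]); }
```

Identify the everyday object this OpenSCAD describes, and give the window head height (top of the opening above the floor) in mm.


A wall with a window opening. The window head height is 2124 mm.

A wall with a rectangular opening subtracted — a window. Sill at z = 703, opening 1421 mm tall, so the head is at 703 + 1421 = 2124 mm.


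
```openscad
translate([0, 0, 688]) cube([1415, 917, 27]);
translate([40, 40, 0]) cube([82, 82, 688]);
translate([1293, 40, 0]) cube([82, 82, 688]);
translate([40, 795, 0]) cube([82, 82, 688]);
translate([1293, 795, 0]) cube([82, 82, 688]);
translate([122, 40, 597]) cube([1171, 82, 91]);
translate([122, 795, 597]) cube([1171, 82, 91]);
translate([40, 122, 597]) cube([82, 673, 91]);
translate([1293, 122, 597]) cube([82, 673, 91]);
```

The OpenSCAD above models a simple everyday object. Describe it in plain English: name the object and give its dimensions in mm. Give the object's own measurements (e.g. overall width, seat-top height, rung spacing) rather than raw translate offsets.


A table: top 1415 mm (x) × 917 mm (y), 27 mm thick, upper face at z = 715 mm, on four 82×82 mm square legs, each inset 40 mm from the nearest pair of top edges from z = 0 to the bottom of the top. Four apron rails, 82 mm thick and 91 mm tall, run between adjacent legs with their top edges flush with the underside of the top and their outer faces flush with the legs' outer faces.


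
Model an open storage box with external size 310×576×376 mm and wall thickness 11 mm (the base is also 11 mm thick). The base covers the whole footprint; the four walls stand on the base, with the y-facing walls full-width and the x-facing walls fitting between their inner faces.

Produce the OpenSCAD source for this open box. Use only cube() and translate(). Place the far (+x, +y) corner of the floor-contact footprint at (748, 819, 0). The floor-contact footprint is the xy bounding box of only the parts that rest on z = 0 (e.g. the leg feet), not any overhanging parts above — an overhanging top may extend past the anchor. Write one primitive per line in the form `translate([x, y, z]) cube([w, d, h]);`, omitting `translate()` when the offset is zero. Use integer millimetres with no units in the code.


translate([438, 243, 0]) cube([310, 576, 11]);
translate([438, 243, 11]) cube([310, 11, 365]);
translate([438, 808, 11]) cube([310, 11, 365]);
translate([438, 254, 11]) cube([11, 554, 365]);
translate([737, 254, 11]) cube([11, 554, 365]);


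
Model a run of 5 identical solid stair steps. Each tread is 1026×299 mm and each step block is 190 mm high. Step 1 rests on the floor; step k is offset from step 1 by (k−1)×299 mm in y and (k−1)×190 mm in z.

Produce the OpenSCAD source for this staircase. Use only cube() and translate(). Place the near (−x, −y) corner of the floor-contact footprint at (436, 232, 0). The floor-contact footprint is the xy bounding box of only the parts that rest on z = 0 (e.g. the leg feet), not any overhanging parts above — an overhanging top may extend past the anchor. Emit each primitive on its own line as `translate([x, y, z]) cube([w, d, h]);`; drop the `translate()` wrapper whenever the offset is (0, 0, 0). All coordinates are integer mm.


translate([436, 232, 0]) cube([1026, 299, 190]);
translate([436, 531, 190]) cube([1026, 299, 190]);
translate([436, 830, 380]) cube([1026, 299, 190]);
translate([436, 1129, 570]) cube([1026, 299, 190]);
translate([436, 1428, 760]) cube([1026, 299, 190]);


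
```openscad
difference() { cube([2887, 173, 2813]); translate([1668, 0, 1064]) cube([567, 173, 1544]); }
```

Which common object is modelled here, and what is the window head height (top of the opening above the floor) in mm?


A wall with a window opening. The window head height is 2608 mm.

A wall with a rectangular opening subtracted — a window. Sill at z = 1064, opening 1544 mm tall, so the head is at 1064 + 1544 = 2608 mm.


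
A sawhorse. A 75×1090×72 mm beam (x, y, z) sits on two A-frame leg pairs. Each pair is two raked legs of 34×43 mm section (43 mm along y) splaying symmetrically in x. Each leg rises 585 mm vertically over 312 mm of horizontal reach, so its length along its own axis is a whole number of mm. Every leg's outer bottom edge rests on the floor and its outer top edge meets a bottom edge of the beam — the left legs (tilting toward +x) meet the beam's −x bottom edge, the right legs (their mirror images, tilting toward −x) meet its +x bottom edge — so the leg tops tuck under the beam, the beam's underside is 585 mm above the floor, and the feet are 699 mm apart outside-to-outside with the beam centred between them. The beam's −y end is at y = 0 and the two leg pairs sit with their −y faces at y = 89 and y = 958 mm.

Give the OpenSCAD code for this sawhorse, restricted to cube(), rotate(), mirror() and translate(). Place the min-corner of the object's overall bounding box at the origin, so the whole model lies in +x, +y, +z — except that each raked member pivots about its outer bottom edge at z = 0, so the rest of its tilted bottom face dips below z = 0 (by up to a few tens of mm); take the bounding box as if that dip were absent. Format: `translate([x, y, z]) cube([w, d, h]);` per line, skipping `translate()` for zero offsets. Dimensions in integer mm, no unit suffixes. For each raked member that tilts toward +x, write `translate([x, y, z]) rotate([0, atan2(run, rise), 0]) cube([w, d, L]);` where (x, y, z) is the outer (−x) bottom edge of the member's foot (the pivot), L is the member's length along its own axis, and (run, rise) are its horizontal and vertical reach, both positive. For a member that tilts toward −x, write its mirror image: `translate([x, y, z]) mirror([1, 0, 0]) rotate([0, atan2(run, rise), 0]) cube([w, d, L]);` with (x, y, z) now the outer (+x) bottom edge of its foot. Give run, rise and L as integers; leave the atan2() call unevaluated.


// leg length = √(312² + 585²) = 663
// right-leg outer foot x = 2·312 + 75 = 699
// beam min-corner = (312, 0, 585)
translate([312, 0, 585]) cube([75, 1090, 72]);
translate([0, 89, 0]) rotate([0, atan2(312, 585), 0]) cube([34, 43, 663]);
translate([699, 89, 0]) mirror([1, 0, 0]) rotate([0, atan2(312, 585), 0]) cube([34, 43, 663]);
translate([0, 958, 0]) rotate([0, atan2(312, 585), 0]) cube([34, 43, 663]);
translate([699, 958, 0]) mirror([1, 0, 0]) rotate([0, atan2(312, 585), 0]) cube([34, 43, 663]);


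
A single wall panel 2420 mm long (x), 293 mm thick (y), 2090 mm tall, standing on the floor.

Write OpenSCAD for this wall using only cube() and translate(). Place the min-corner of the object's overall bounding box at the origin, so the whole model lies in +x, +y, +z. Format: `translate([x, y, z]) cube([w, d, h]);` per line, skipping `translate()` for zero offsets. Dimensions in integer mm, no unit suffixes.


cube([2420, 293, 2090]);


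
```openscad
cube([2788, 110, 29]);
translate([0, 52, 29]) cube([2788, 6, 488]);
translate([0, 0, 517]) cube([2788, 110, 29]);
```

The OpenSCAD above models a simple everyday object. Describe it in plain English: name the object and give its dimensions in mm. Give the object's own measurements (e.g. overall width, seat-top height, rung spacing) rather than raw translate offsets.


An I-beam lying along x, 2788 mm long. Overall section height 546 mm. Two flanges 110 mm wide (y) and 29 mm thick, one on the floor and one at the top; a web 6 mm thick runs between them, centred on the flange width.


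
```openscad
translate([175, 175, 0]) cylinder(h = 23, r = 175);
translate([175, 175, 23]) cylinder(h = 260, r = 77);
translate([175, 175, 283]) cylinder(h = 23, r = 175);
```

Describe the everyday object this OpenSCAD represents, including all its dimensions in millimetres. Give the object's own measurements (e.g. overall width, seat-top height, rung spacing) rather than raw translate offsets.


A spool: two coaxial disc flanges of radius 175 mm and thickness 23 mm, joined by a core cylinder of radius 77 mm and height 260 mm. The lower flange rests on z = 0 and the three cylinders share a vertical axis.


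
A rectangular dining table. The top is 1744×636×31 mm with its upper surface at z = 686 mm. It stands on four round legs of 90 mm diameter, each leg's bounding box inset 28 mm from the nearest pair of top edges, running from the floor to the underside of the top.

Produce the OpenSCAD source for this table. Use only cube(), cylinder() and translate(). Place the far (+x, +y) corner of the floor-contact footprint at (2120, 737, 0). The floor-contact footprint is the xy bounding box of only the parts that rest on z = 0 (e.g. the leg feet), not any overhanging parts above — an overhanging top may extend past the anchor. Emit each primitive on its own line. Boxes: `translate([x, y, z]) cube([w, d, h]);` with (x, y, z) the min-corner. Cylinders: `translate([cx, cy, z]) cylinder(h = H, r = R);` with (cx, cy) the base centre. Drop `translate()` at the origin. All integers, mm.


translate([404, 129, 655]) cube([1744, 636, 31]);
translate([477, 202, 0]) cylinder(h = 655, r = 45);
translate([2075, 202, 0]) cylinder(h = 655, r = 45);
translate([477, 692, 0]) cylinder(h = 655, r = 45);
translate([2075, 692, 0]) cylinder(h = 655, r = 45);


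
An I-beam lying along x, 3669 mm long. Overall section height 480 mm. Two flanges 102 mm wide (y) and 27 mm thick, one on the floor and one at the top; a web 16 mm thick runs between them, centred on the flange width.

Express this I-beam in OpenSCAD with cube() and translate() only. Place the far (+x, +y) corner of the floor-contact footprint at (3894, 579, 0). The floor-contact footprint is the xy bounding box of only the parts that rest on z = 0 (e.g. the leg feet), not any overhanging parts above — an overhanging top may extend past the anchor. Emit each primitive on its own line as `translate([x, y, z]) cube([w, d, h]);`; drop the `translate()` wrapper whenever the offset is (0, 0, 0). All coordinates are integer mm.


translate([225, 477, 0]) cube([3669, 102, 27]);
translate([225, 520, 27]) cube([3669, 16, 426]);
translate([225, 477, 453]) cube([3669, 102, 27]);


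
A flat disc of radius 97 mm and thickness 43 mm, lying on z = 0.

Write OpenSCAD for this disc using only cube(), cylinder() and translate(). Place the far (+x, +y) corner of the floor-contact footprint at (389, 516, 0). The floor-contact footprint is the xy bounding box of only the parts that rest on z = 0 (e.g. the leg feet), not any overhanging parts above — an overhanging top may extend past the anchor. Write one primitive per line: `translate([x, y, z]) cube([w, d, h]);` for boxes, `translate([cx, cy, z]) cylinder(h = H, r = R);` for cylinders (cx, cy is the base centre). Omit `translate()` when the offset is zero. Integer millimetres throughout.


translate([292, 419, 0]) cylinder(h = 43, r = 97);


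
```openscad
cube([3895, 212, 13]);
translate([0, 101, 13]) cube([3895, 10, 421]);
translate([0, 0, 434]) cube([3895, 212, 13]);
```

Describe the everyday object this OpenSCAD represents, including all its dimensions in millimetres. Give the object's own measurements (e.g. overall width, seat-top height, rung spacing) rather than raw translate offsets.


An I-beam lying along x, 3895 mm long. Overall section height 447 mm. Two flanges 212 mm wide (y) and 13 mm thick, one on the floor and one at the top; a web 10 mm thick runs between them, centred on the flange width.


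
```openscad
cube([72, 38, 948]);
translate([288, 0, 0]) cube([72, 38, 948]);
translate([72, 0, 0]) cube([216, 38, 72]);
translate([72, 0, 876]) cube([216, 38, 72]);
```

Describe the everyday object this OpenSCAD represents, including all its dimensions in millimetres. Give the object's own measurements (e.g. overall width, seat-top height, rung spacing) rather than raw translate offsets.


A rectangular picture frame lying in the x–z plane (depth along y). The opening is 216 mm wide (x) by 804 mm tall (z), surrounded by a border 72 mm wide on all four sides. The frame is 38 mm deep and is made of two full-height vertical stiles with two horizontal rails fitted between them.


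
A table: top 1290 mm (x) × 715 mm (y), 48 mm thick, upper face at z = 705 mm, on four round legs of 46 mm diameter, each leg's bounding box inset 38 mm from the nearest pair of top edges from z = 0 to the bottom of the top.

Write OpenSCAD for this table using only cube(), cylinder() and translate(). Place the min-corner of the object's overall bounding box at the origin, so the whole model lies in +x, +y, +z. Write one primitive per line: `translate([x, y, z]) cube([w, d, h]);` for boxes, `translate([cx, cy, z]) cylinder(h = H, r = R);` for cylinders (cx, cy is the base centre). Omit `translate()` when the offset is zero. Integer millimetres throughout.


// leg_h = 705 - 48 = 657
translate([0, 0, 657]) cube([1290, 715, 48]);
translate([61, 61, 0]) cylinder(h = 657, r = 23);
translate([1229, 61, 0]) cylinder(h = 657, r = 23);
translate([61, 654, 0]) cylinder(h = 657, r = 23);
translate([1229, 654, 0]) cylinder(h = 657, r = 23);


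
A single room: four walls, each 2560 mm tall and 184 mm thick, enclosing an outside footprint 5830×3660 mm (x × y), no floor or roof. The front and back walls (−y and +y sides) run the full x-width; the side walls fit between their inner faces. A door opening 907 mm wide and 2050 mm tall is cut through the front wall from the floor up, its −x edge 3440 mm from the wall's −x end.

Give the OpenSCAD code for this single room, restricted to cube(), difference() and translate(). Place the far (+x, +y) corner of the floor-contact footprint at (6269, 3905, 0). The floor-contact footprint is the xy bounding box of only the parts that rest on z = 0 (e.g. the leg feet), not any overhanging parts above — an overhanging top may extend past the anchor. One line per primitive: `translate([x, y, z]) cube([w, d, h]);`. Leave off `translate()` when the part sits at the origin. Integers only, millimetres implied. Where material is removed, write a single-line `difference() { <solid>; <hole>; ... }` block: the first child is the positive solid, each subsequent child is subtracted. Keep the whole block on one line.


difference() { translate([439, 245, 0]) cube([5830, 184, 2560]); translate([3879, 245, 0]) cube([907, 184, 2050]); }
translate([439, 3721, 0]) cube([5830, 184, 2560]);
translate([439, 429, 0]) cube([184, 3292, 2560]);
translate([6085, 429, 0]) cube([184, 3292, 2560]);


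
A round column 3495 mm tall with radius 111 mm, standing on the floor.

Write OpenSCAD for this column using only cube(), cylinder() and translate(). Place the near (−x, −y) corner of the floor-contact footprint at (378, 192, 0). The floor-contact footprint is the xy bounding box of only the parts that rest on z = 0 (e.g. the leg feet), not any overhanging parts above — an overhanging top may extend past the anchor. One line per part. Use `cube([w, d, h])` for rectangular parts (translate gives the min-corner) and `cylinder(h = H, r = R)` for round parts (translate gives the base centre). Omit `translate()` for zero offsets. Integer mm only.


translate([489, 303, 0]) cylinder(h = 3495, r = 111);


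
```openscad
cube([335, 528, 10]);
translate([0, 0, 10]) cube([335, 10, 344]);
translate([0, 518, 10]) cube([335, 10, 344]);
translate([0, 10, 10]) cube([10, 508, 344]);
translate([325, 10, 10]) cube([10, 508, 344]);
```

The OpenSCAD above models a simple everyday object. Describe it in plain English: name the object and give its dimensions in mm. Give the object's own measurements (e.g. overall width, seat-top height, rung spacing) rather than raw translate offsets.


An open-topped rectangular box: outside dimensions 335×528×354 mm, with a uniform wall and base thickness of 10 mm. The base is a full 335×528 slab on the floor; four walls sit on top of the base. The front and back walls (the −y and +y sides) span the full width; the two side walls fit between them.


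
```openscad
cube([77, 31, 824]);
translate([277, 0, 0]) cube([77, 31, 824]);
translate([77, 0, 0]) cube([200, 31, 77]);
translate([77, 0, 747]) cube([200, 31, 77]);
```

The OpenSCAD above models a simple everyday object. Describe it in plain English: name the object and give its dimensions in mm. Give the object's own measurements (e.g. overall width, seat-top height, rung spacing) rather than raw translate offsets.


A rectangular picture frame lying in the x–z plane (depth along y). The opening is 200 mm wide (x) by 670 mm tall (z), surrounded by a border 77 mm wide on all four sides. The frame is 31 mm deep and is made of two full-height vertical stiles with two horizontal rails fitted between them.


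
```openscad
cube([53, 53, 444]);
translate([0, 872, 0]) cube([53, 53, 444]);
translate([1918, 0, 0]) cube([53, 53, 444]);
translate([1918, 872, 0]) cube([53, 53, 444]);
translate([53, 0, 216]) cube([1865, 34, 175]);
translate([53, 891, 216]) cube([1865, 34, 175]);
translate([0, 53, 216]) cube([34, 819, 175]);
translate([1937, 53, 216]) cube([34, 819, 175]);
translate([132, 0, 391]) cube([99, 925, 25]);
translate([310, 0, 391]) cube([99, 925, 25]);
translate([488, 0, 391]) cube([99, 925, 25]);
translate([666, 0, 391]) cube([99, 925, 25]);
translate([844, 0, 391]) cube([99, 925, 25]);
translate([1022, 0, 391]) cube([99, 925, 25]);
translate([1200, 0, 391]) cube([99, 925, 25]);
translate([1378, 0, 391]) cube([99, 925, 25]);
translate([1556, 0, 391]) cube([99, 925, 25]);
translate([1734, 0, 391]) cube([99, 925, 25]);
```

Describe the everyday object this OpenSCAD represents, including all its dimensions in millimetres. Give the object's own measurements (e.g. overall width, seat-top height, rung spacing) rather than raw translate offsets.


A bed frame 1971 mm long (x) by 925 mm wide (y). Four 53×53 mm corner posts, 444 mm tall, at the corners of the footprint. Four rails of 34 mm thickness and 175 mm height run between adjacent posts with their undersides at z = 216 mm, their outer faces flush with the outside of the frame (the two x-running rails run between the posts' inner faces; the two y-running rails run between the posts' inner faces). 10 slats, each 99 mm wide (x) and 25 mm thick, lie across the top of the two x-running rails, running the full 925 mm width of the frame in y; along x they sit between the end posts with a 79 mm gap after the −x posts and between neighbouring slats, leaving 85 mm before the +x posts.
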